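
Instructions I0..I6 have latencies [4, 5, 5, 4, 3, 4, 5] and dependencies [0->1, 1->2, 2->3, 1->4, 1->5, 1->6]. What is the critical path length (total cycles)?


Compute longest path through dependency graph: dist(Ik) = max over predecessors of dist + latency(Ik).
dist(I0) = latency 4 = 4
dist(I1) = dist(I0) + 5 = 4 + 5 = 9
dist(I2) = dist(I1) + 5 = 9 + 5 = 14
dist(I3) = dist(I2) + 4 = 14 + 4 = 18
dist(I4) = dist(I1) + 3 = 9 + 3 = 12
dist(I5) = dist(I1) + 4 = 9 + 4 = 13
dist(I6) = dist(I1) + 5 = 9 + 5 = 14
Critical path = max dist = 18

18


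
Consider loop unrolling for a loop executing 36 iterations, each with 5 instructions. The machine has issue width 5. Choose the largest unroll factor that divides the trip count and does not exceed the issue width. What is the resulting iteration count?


Largest divisor of 36 <= 5 is 4
New iterations = 36 / 4 = 9

9


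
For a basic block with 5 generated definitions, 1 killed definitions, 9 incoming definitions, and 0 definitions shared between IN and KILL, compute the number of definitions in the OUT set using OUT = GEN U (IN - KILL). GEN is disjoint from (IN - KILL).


IN - KILL: 9 - 0 = 9 surviving definitions
OUT = GEN + surviving = 5 + 9 = 14

14


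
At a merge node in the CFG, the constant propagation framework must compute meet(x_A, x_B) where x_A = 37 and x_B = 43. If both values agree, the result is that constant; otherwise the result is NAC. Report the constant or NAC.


Meet operation: if both paths give the same constant, result is that constant; if they differ, result is NAC (not-a-constant).
Path A: 37, Path B: 43 -> differ
Result: not-a-constant -> NAC

NAC


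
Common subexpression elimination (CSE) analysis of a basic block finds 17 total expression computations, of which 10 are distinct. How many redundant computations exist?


CSE count = total expressions - unique expressions
= 17 - 10 = 7

7


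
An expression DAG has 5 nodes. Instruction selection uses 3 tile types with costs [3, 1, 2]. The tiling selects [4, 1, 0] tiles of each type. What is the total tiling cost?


Total cost = sum(count_i * cost_i)
= 4*3 + 1*1 + 0*2
= 13

13


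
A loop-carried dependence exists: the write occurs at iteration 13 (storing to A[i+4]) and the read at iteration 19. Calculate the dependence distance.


Distance = read iteration - write iteration
= 19 - 13 = 6

6


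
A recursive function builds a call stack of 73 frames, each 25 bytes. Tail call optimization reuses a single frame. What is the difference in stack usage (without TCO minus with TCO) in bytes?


Without TCO: 73 * 25 = 1825 bytes
With TCO: reuse 1 frame = 25 bytes
Savings = 1825 - 25 = 1800

1800


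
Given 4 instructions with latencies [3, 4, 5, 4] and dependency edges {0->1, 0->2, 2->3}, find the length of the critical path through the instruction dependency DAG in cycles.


Compute longest path through dependency graph: dist(Ik) = max over predecessors of dist + latency(Ik).
dist(I0) = latency 3 = 3
dist(I1) = dist(I0) + 4 = 3 + 4 = 7
dist(I2) = dist(I0) + 5 = 3 + 5 = 8
dist(I3) = dist(I2) + 4 = 8 + 4 = 12
Critical path = max dist = 12

12


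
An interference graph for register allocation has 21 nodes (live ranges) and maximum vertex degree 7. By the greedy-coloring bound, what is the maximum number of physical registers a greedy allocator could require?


Greedy coloring never needs more than (max_degree + 1) colors: when coloring a vertex, at most max_degree neighbors are already colored.
Upper bound = 7 + 1 = 8

8


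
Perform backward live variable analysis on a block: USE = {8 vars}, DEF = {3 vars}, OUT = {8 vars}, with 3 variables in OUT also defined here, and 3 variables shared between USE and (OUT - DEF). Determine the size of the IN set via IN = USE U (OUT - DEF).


OUT - DEF: 8 - 3 = 5
|IN| = |USE| + |OUT - DEF| - |USE ∩ (OUT - DEF)| = 8 + 5 - 3 = 10

10


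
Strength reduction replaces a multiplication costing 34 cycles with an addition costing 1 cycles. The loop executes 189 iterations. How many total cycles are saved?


Per-iteration saving = 34 - 1 = 33
Total saved = 189 * 33 = 6237

6237


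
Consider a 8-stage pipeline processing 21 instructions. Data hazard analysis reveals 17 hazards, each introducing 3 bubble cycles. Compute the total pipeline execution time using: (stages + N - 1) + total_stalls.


Base cycles = 8 + 21 - 1 = 28
Total stalls = 17 * 3 = 51
Total = 28 + 51 = 79

79


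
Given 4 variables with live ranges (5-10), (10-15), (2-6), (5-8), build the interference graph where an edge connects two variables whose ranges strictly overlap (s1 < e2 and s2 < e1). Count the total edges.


Check all pairs for overlapping intervals.
Two intervals (s1,e1) and (s2,e2) overlap if s1 < e2 and s2 < e1.
v0 (5-10) vs v1..v3: overlaps v2, v3 -> 2
v1 (10-15) vs v2..v3: overlaps none -> 0
v2 (2-6) vs v3: overlaps v3 -> 1
Total overlapping pairs = 2 + 0 + 1 = 3

3


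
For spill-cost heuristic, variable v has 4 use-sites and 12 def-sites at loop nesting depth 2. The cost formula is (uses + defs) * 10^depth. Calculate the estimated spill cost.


uses + defs = 4 + 12 = 16
10^2 = 100
Spill cost = 16 * 100 = 1600

1600


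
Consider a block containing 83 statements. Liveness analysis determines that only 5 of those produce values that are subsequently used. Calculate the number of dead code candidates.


Dead code = total statements - live definitions
= 83 - 5 = 78

78


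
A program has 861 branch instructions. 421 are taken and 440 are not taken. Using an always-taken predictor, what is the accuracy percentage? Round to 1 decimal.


Predictor: always-taken
Correct predictions = 421
Accuracy = 421 / 861 * 100 = 48.9%

48.9


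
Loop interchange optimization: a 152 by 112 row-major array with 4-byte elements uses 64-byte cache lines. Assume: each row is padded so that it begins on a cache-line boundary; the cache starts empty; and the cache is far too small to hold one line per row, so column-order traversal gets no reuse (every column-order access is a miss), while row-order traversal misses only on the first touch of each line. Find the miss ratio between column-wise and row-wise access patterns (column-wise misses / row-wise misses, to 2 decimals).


Each row occupies 112 * 4 = 448 bytes and starts on a line boundary, so it spans ceil(448 / 64) = 7 cache lines.
Row-major traversal misses (one per line touched): 152 * ceil(112 * 4 / 64) = 1064
Column-major traversal misses (no reuse, every access misses): 152 * 112 = 17024
Ratio = 17024 / 1064 = 16.0

16.0


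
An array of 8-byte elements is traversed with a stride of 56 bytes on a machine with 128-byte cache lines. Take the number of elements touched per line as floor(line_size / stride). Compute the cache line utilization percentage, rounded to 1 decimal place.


Elements per cache line = floor(128 / 56) = 2
Bytes used = 2 * 8 = 16
Utilization = 16 / 128 * 100 = 12.5%

12.5


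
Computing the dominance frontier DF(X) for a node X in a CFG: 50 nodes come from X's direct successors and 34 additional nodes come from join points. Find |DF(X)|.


DF(X) = direct successor contributions + join point contributions
= 50 + 34 = 84

84


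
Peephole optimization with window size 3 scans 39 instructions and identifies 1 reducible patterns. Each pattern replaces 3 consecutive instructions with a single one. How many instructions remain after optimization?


Each match removes 2 instructions.
Total removed = 1 * 2 = 2
Remaining = 39 - 2 = 37

37


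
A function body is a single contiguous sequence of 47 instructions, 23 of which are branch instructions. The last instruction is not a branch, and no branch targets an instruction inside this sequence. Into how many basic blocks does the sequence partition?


With no in-sequence branch targets, the leaders are the first instruction plus the instruction after each branch.
Number of basic blocks = branches + 1
= 23 + 1 = 24

24


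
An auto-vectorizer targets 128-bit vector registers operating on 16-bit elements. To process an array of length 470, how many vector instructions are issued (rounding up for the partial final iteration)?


Width = 128 / 16 = 8 elements per vector op
Iterations = ceil(470 / 8) = 59

59


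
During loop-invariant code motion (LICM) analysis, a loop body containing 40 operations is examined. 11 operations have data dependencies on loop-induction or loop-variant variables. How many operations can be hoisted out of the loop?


Invariant candidates = total - loop-dependent
= 40 - 11 = 29

29


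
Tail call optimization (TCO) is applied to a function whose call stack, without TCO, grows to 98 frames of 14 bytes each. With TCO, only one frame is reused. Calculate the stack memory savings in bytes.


Without TCO: 98 * 14 = 1372 bytes
With TCO: reuse 1 frame = 14 bytes
Savings = 1372 - 14 = 1358

1358


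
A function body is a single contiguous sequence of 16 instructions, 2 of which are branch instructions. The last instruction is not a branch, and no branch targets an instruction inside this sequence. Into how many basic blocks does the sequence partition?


With no in-sequence branch targets, the leaders are the first instruction plus the instruction after each branch.
Number of basic blocks = branches + 1
= 2 + 1 = 3

3


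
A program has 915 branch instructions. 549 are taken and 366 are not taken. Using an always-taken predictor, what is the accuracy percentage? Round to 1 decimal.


Predictor: always-taken
Correct predictions = 549
Accuracy = 549 / 915 * 100 = 60.0%

60.0


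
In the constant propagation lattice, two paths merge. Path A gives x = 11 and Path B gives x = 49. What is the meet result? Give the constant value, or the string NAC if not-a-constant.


Meet operation: if both paths give the same constant, result is that constant; if they differ, result is NAC (not-a-constant).
Path A: 11, Path B: 49 -> differ
Result: not-a-constant -> NAC

NAC


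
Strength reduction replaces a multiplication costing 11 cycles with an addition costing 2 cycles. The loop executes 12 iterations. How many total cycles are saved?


Per-iteration saving = 11 - 2 = 9
Total saved = 12 * 9 = 108

108


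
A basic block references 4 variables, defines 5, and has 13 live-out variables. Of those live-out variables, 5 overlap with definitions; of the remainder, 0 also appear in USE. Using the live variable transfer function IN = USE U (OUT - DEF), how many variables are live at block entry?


OUT - DEF: 13 - 5 = 8
|IN| = |USE| + |OUT - DEF| - |USE ∩ (OUT - DEF)| = 4 + 8 - 0 = 12

12


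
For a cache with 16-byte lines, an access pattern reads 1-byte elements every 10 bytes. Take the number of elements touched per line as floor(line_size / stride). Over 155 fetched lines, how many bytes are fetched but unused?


Elements per line = floor(16 / 10) = 1
Bytes used per line = 1 * 1 = 1
Wasted per line = 16 - 1 = 15
Total wasted = 15 * 155 = 2325

2325


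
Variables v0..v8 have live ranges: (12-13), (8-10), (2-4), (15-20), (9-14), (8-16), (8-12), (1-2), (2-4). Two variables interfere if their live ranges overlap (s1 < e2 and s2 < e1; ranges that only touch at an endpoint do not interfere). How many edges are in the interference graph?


Check all pairs for overlapping intervals.
Two intervals (s1,e1) and (s2,e2) overlap if s1 < e2 and s2 < e1.
v0 (12-13) vs v1..v8: overlaps v4, v5 -> 2
v1 (8-10) vs v2..v8: overlaps v4, v5, v6 -> 3
v2 (2-4) vs v3..v8: overlaps v8 -> 1
v3 (15-20) vs v4..v8: overlaps v5 -> 1
v4 (9-14) vs v5..v8: overlaps v5, v6 -> 2
v5 (8-16) vs v6..v8: overlaps v6 -> 1
v6 (8-12) vs v7..v8: overlaps none -> 0
v7 (1-2) vs v8: overlaps none -> 0
Total overlapping pairs = 2 + 3 + 1 + 1 + 2 + 1 + 0 + 0 = 10

10


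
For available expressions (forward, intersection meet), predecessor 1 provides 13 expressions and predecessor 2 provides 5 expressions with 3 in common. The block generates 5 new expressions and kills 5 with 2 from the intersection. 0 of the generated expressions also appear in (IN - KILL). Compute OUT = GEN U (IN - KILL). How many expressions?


IN = intersection of predecessors = 3
IN - KILL = 3 - 2 = 1
|OUT| = |GEN| + |IN - KILL| - |GEN ∩ (IN - KILL)| = 5 + 1 - 0 = 6

6


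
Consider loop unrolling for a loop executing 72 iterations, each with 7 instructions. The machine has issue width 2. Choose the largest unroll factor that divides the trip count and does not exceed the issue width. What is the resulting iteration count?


Largest divisor of 72 <= 2 is 2
New iterations = 72 / 2 = 36

36


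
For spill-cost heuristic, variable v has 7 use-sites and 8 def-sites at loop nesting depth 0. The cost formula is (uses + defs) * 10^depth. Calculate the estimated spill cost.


uses + defs = 7 + 8 = 15
10^0 = 1
Spill cost = 15 * 1 = 15

15


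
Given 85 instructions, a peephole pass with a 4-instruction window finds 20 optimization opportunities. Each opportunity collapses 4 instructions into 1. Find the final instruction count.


Each match removes 3 instructions.
Total removed = 20 * 3 = 60
Remaining = 85 - 60 = 25

25


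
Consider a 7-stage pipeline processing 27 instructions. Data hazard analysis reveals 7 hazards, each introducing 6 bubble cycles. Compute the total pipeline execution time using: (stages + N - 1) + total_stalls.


Base cycles = 7 + 27 - 1 = 33
Total stalls = 7 * 6 = 42
Total = 33 + 42 = 75

75


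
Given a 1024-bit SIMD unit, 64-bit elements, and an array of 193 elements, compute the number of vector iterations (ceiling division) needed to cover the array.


Width = 1024 / 64 = 16 elements per vector op
Iterations = ceil(193 / 16) = 13

13


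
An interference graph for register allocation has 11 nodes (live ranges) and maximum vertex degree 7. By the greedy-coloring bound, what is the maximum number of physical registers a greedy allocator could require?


Greedy coloring never needs more than (max_degree + 1) colors: when coloring a vertex, at most max_degree neighbors are already colored.
Upper bound = 7 + 1 = 8

8


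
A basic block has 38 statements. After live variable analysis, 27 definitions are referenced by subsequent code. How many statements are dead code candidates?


Dead code = total statements - live definitions
= 38 - 27 = 11

11


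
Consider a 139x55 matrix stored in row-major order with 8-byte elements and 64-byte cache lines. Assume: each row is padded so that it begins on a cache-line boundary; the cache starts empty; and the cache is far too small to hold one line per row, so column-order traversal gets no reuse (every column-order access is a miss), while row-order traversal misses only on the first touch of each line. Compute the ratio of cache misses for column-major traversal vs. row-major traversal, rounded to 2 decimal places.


Each row occupies 55 * 8 = 440 bytes and starts on a line boundary, so it spans ceil(440 / 64) = 7 cache lines.
Row-major traversal misses (one per line touched): 139 * ceil(55 * 8 / 64) = 973
Column-major traversal misses (no reuse, every access misses): 139 * 55 = 7645
Ratio = 7645 / 973 = 7.86

7.86


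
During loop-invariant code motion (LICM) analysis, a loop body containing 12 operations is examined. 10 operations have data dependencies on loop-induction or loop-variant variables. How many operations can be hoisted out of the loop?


Invariant candidates = total - loop-dependent
= 12 - 10 = 2

2


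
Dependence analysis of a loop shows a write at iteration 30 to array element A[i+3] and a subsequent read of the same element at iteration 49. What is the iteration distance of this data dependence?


Distance = read iteration - write iteration
= 49 - 30 = 19

19


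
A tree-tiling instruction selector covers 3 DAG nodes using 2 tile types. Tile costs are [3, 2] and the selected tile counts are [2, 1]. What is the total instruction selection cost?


Total cost = sum(count_i * cost_i)
= 2*3 + 1*2
= 8

8


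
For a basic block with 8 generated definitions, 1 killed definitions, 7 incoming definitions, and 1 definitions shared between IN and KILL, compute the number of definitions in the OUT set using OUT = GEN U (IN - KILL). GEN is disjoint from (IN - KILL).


IN - KILL: 7 - 1 = 6 surviving definitions
OUT = GEN + surviving = 8 + 6 = 14

14


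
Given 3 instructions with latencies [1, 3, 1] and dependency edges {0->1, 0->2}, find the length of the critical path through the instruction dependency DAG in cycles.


Compute longest path through dependency graph: dist(Ik) = max over predecessors of dist + latency(Ik).
dist(I0) = latency 1 = 1
dist(I1) = dist(I0) + 3 = 1 + 3 = 4
dist(I2) = dist(I0) + 1 = 1 + 1 = 2
Critical path = max dist = 4

4


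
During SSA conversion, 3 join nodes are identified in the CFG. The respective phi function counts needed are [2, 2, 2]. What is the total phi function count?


Total phi functions = sum of phi functions at each join node
= 2 + 2 + 2 = 6

6


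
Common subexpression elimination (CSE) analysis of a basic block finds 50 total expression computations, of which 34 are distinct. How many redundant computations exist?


CSE count = total expressions - unique expressions
= 50 - 34 = 16

16


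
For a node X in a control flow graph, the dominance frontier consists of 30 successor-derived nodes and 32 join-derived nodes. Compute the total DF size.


DF(X) = direct successor contributions + join point contributions
= 30 + 32 = 62

62


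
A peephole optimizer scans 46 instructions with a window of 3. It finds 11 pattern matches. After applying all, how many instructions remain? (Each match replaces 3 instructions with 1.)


Each match removes 2 instructions.
Total removed = 11 * 2 = 22
Remaining = 46 - 22 = 24

24


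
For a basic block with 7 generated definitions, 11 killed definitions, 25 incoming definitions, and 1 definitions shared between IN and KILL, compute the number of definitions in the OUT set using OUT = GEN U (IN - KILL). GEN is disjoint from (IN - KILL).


IN - KILL: 25 - 1 = 24 surviving definitions
OUT = GEN + surviving = 7 + 24 = 31

31


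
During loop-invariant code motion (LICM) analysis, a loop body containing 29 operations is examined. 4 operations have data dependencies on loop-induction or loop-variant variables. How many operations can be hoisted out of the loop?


Invariant candidates = total - loop-dependent
= 29 - 4 = 25

25


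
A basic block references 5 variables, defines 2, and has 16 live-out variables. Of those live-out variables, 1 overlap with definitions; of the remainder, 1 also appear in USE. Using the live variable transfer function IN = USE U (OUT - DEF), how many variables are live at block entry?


OUT - DEF: 16 - 1 = 15
|IN| = |USE| + |OUT - DEF| - |USE ∩ (OUT - DEF)| = 5 + 15 - 1 = 19

19


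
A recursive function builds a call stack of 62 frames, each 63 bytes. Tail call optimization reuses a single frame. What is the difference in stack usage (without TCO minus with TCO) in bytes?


Without TCO: 62 * 63 = 3906 bytes
With TCO: reuse 1 frame = 63 bytes
Savings = 3906 - 63 = 3843

3843


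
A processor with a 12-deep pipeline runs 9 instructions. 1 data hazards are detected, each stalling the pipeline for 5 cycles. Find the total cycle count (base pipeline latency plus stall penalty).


Base cycles = 12 + 9 - 1 = 20
Total stalls = 1 * 5 = 5
Total = 20 + 5 = 25

25


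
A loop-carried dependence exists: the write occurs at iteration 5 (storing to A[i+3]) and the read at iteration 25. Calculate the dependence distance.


Distance = read iteration - write iteration
= 25 - 5 = 20

20


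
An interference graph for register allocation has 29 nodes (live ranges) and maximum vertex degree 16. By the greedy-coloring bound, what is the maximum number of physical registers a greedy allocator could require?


Greedy coloring never needs more than (max_degree + 1) colors: when coloring a vertex, at most max_degree neighbors are already colored.
Upper bound = 16 + 1 = 17

17


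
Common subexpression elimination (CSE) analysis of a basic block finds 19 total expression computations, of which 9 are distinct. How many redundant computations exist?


CSE count = total expressions - unique expressions
= 19 - 9 = 10

10


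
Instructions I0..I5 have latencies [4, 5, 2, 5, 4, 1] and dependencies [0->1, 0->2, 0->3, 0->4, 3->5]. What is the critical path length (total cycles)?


Compute longest path through dependency graph: dist(Ik) = max over predecessors of dist + latency(Ik).
dist(I0) = latency 4 = 4
dist(I1) = dist(I0) + 5 = 4 + 5 = 9
dist(I2) = dist(I0) + 2 = 4 + 2 = 6
dist(I3) = dist(I0) + 5 = 4 + 5 = 9
dist(I4) = dist(I0) + 4 = 4 + 4 = 8
dist(I5) = dist(I3) + 1 = 9 + 1 = 10
Critical path = max dist = 10

10


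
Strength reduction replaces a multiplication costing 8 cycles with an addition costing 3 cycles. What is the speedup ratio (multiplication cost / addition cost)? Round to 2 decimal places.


Ratio = mult_cost / add_cost = 8 / 3 = 2.67

2.67


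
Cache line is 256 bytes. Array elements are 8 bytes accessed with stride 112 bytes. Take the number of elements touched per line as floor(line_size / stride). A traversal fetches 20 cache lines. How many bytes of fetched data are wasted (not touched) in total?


Elements per line = floor(256 / 112) = 2
Bytes used per line = 2 * 8 = 16
Wasted per line = 256 - 16 = 240
Total wasted = 240 * 20 = 4800

4800


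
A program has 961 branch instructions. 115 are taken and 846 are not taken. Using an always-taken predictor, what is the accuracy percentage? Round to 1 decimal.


Predictor: always-taken
Correct predictions = 115
Accuracy = 115 / 961 * 100 = 12.0%

12.0


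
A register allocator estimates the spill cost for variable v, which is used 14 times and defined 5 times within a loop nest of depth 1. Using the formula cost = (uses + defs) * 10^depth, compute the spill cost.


uses + defs = 14 + 5 = 19
10^1 = 10
Spill cost = 19 * 10 = 190

190


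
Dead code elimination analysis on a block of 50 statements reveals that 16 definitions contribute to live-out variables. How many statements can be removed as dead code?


Dead code = total statements - live definitions
= 50 - 16 = 34

34


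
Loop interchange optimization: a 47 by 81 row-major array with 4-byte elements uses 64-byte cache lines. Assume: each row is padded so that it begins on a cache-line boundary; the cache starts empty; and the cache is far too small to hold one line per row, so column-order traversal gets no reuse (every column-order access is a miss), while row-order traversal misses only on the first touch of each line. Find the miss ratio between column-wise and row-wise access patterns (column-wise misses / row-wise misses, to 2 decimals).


Each row occupies 81 * 4 = 324 bytes and starts on a line boundary, so it spans ceil(324 / 64) = 6 cache lines.
Row-major traversal misses (one per line touched): 47 * ceil(81 * 4 / 64) = 282
Column-major traversal misses (no reuse, every access misses): 47 * 81 = 3807
Ratio = 3807 / 282 = 13.5

13.5


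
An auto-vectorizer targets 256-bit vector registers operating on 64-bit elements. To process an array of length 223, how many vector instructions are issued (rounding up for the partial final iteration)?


Width = 256 / 64 = 4 elements per vector op
Iterations = ceil(223 / 4) = 56

56


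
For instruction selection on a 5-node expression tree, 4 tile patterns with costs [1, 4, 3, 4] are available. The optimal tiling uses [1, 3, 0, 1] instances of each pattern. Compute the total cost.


Total cost = sum(count_i * cost_i)
= 1*1 + 3*4 + 0*3 + 1*4
= 17

17


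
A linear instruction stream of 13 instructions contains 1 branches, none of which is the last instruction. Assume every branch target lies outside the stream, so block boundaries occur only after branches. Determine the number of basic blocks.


With no in-sequence branch targets, the leaders are the first instruction plus the instruction after each branch.
Number of basic blocks = branches + 1
= 1 + 1 = 2

2


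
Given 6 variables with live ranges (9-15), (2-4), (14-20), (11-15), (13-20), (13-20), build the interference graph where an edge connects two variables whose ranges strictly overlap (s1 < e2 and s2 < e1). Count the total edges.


Check all pairs for overlapping intervals.
Two intervals (s1,e1) and (s2,e2) overlap if s1 < e2 and s2 < e1.
v0 (9-15) vs v1..v5: overlaps v2, v3, v4, v5 -> 4
v1 (2-4) vs v2..v5: overlaps none -> 0
v2 (14-20) vs v3..v5: overlaps v3, v4, v5 -> 3
v3 (11-15) vs v4..v5: overlaps v4, v5 -> 2
v4 (13-20) vs v5: overlaps v5 -> 1
Total overlapping pairs = 4 + 0 + 3 + 2 + 1 = 10

10


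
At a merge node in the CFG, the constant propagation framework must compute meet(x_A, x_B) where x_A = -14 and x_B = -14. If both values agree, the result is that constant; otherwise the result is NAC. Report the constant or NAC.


Meet operation: if both paths give the same constant, result is that constant; if they differ, result is NAC (not-a-constant).
Path A: -14, Path B: -14 -> equal
Result: constant -> -14

-14


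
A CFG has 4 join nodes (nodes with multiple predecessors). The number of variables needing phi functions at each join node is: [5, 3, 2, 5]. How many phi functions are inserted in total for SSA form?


Total phi functions = sum of phi functions at each join node
= 5 + 3 + 2 + 5 = 15

15


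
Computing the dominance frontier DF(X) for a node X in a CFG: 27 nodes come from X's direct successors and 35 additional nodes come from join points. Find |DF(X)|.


DF(X) = direct successor contributions + join point contributions
= 27 + 35 = 62

62


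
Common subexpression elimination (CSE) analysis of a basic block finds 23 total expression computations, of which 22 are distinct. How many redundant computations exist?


CSE count = total expressions - unique expressions
= 23 - 22 = 1

1


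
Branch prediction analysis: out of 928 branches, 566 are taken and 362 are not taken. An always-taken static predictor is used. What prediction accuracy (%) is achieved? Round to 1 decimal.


Predictor: always-taken
Correct predictions = 566
Accuracy = 566 / 928 * 100 = 61.0%

61.0


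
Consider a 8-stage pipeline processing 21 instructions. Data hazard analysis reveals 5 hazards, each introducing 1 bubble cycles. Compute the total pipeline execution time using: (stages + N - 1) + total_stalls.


Base cycles = 8 + 21 - 1 = 28
Total stalls = 5 * 1 = 5
Total = 28 + 5 = 33

33


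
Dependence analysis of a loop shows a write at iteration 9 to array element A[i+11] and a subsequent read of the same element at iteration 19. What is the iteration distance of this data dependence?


Distance = read iteration - write iteration
= 19 - 9 = 10

10


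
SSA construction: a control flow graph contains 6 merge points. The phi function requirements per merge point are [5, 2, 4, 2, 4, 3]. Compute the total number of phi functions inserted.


Total phi functions = sum of phi functions at each join node
= 5 + 2 + 4 + 2 + 4 + 3 = 20

20


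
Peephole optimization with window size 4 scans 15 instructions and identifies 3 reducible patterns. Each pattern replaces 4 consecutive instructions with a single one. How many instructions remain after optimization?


Each match removes 3 instructions.
Total removed = 3 * 3 = 9
Remaining = 15 - 9 = 6

6


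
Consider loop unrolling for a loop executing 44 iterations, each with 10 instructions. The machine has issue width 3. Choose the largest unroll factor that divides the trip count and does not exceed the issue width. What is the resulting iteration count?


Largest divisor of 44 <= 3 is 2
New iterations = 44 / 2 = 22

22


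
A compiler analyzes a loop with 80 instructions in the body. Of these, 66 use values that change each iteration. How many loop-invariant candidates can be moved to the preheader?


Invariant candidates = total - loop-dependent
= 80 - 66 = 14

14


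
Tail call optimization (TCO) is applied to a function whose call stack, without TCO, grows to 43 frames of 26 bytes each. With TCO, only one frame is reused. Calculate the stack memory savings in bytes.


Without TCO: 43 * 26 = 1118 bytes
With TCO: reuse 1 frame = 26 bytes
Savings = 1118 - 26 = 1092

1092


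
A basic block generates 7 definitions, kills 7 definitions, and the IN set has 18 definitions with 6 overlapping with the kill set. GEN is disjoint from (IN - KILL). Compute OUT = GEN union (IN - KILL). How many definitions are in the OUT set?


IN - KILL: 18 - 6 = 12 surviving definitions
OUT = GEN + surviving = 7 + 12 = 19

19


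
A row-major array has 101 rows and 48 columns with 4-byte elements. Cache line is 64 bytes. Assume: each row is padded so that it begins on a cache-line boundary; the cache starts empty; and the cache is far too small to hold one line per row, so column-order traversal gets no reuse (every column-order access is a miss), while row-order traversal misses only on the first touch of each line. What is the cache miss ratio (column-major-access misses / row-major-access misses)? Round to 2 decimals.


Each row occupies 48 * 4 = 192 bytes and starts on a line boundary, so it spans ceil(192 / 64) = 3 cache lines.
Row-major traversal misses (one per line touched): 101 * ceil(48 * 4 / 64) = 303
Column-major traversal misses (no reuse, every access misses): 101 * 48 = 4848
Ratio = 4848 / 303 = 16.0

16.0


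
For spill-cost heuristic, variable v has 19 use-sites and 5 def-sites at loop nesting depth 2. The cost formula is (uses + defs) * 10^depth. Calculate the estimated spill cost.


uses + defs = 19 + 5 = 24
10^2 = 100
Spill cost = 24 * 100 = 2400

2400


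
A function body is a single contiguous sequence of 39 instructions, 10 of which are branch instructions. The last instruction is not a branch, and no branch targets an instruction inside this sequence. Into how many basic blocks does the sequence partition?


With no in-sequence branch targets, the leaders are the first instruction plus the instruction after each branch.
Number of basic blocks = branches + 1
= 10 + 1 = 11

11


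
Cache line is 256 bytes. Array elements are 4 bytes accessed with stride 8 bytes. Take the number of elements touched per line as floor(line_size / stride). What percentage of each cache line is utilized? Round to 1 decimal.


Elements per cache line = floor(256 / 8) = 32
Bytes used = 32 * 4 = 128
Utilization = 128 / 256 * 100 = 50.0%

50.0


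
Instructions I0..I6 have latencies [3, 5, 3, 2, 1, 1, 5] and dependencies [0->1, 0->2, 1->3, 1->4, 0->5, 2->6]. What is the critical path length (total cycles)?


Compute longest path through dependency graph: dist(Ik) = max over predecessors of dist + latency(Ik).
dist(I0) = latency 3 = 3
dist(I1) = dist(I0) + 5 = 3 + 5 = 8
dist(I2) = dist(I0) + 3 = 3 + 3 = 6
dist(I3) = dist(I1) + 2 = 8 + 2 = 10
dist(I4) = dist(I1) + 1 = 8 + 1 = 9
dist(I5) = dist(I0) + 1 = 3 + 1 = 4
dist(I6) = dist(I2) + 5 = 6 + 5 = 11
Critical path = max dist = 11

11


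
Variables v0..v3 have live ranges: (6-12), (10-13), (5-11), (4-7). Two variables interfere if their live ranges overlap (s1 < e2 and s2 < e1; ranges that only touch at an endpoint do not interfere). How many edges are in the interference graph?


Check all pairs for overlapping intervals.
Two intervals (s1,e1) and (s2,e2) overlap if s1 < e2 and s2 < e1.
v0 (6-12) vs v1..v3: overlaps v1, v2, v3 -> 3
v1 (10-13) vs v2..v3: overlaps v2 -> 1
v2 (5-11) vs v3: overlaps v3 -> 1
Total overlapping pairs = 3 + 1 + 1 = 5

5


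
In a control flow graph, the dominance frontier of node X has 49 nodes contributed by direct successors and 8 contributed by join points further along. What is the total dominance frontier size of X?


DF(X) = direct successor contributions + join point contributions
= 49 + 8 = 57

57


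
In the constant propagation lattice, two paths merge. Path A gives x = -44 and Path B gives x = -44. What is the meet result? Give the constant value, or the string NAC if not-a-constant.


Meet operation: if both paths give the same constant, result is that constant; if they differ, result is NAC (not-a-constant).
Path A: -44, Path B: -44 -> equal
Result: constant -> -44

-44


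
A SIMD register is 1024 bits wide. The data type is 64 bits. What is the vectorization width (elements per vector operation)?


Width = SIMD bits / data type bits
= 1024 / 64 = 16

16


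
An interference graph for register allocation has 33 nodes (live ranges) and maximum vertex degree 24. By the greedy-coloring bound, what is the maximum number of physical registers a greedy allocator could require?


Greedy coloring never needs more than (max_degree + 1) colors: when coloring a vertex, at most max_degree neighbors are already colored.
Upper bound = 24 + 1 = 25

25


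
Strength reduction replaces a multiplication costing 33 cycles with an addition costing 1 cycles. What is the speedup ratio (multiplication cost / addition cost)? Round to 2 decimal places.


Ratio = mult_cost / add_cost = 33 / 1 = 33.0

33.0


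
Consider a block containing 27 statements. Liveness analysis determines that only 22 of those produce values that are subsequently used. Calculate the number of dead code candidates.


Dead code = total statements - live definitions
= 27 - 22 = 5

5


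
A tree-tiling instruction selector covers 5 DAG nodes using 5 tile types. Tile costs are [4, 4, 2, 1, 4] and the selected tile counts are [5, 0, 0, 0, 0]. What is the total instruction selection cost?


Total cost = sum(count_i * cost_i)
= 5*4 + 0*4 + 0*2 + 0*1 + 0*4
= 20

20


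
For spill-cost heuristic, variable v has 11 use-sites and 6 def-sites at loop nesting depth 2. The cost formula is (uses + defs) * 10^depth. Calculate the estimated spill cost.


uses + defs = 11 + 6 = 17
10^2 = 100
Spill cost = 17 * 100 = 1700

1700


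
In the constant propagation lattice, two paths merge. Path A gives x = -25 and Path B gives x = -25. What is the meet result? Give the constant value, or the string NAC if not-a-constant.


Meet operation: if both paths give the same constant, result is that constant; if they differ, result is NAC (not-a-constant).
Path A: -25, Path B: -25 -> equal
Result: constant -> -25

-25


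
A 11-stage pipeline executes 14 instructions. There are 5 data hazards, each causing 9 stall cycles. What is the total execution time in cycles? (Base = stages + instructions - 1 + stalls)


Base cycles = 11 + 14 - 1 = 24
Total stalls = 5 * 9 = 45
Total = 24 + 45 = 69

69


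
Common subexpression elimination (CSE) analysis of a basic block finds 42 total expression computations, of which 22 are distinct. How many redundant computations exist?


CSE count = total expressions - unique expressions
= 42 - 22 = 20

20


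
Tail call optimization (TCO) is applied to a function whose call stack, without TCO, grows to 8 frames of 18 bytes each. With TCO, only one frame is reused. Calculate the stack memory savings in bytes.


Without TCO: 8 * 18 = 144 bytes
With TCO: reuse 1 frame = 18 bytes
Savings = 144 - 18 = 126

126


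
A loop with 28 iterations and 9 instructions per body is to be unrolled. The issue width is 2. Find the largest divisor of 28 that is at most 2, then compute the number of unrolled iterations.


Largest divisor of 28 <= 2 is 2
New iterations = 28 / 2 = 14

14


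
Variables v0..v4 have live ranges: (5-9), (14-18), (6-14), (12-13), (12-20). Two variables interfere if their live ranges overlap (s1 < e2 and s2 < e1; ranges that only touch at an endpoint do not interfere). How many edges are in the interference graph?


Check all pairs for overlapping intervals.
Two intervals (s1,e1) and (s2,e2) overlap if s1 < e2 and s2 < e1.
v0 (5-9) vs v1..v4: overlaps v2 -> 1
v1 (14-18) vs v2..v4: overlaps v4 -> 1
v2 (6-14) vs v3..v4: overlaps v3, v4 -> 2
v3 (12-13) vs v4: overlaps v4 -> 1
Total overlapping pairs = 1 + 1 + 2 + 1 = 5

5


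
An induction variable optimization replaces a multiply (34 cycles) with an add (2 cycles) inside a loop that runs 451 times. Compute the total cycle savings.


Per-iteration saving = 34 - 2 = 32
Total saved = 451 * 32 = 14432

14432


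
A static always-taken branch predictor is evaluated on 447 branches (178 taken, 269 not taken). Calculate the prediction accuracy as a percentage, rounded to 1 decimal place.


Predictor: always-taken
Correct predictions = 178
Accuracy = 178 / 447 * 100 = 39.8%

39.8


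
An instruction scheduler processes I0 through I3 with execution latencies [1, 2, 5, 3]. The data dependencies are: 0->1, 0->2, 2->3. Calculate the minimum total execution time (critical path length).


Compute longest path through dependency graph: dist(Ik) = max over predecessors of dist + latency(Ik).
dist(I0) = latency 1 = 1
dist(I1) = dist(I0) + 2 = 1 + 2 = 3
dist(I2) = dist(I0) + 5 = 1 + 5 = 6
dist(I3) = dist(I2) + 3 = 6 + 3 = 9
Critical path = max dist = 9

9


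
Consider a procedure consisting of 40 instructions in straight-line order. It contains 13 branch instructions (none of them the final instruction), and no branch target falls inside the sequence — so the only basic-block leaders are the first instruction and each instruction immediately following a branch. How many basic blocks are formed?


With no in-sequence branch targets, the leaders are the first instruction plus the instruction after each branch.
Number of basic blocks = branches + 1
= 13 + 1 = 14

14


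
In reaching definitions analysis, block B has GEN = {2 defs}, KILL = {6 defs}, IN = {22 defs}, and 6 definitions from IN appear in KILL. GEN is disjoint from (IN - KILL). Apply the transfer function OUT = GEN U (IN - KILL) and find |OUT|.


IN - KILL: 22 - 6 = 16 surviving definitions
OUT = GEN + surviving = 2 + 16 = 18

18


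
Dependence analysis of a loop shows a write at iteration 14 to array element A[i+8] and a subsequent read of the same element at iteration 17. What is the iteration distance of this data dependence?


Distance = read iteration - write iteration
= 17 - 14 = 3

3


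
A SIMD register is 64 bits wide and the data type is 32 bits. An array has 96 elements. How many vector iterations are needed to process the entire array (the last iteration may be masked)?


Width = 64 / 32 = 2 elements per vector op
Iterations = ceil(96 / 2) = 48

48


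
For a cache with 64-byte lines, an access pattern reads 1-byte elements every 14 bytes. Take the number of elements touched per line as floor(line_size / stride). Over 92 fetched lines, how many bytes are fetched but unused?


Elements per line = floor(64 / 14) = 4
Bytes used per line = 4 * 1 = 4
Wasted per line = 64 - 4 = 60
Total wasted = 60 * 92 = 5520

5520


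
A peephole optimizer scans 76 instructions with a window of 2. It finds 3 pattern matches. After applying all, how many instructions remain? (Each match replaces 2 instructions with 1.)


Each match removes 1 instructions.
Total removed = 3 * 1 = 3
Remaining = 76 - 3 = 73

73


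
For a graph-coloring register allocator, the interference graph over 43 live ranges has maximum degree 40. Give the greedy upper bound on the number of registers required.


Greedy coloring never needs more than (max_degree + 1) colors: when coloring a vertex, at most max_degree neighbors are already colored.
Upper bound = 40 + 1 = 41

41


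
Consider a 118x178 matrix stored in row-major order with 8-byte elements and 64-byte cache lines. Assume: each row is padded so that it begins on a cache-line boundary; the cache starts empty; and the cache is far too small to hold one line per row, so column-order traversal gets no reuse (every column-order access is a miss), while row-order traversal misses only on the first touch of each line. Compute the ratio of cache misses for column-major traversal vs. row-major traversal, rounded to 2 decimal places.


Each row occupies 178 * 8 = 1424 bytes and starts on a line boundary, so it spans ceil(1424 / 64) = 23 cache lines.
Row-major traversal misses (one per line touched): 118 * ceil(178 * 8 / 64) = 2714
Column-major traversal misses (no reuse, every access misses): 118 * 178 = 21004
Ratio = 21004 / 2714 = 7.74

7.74
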